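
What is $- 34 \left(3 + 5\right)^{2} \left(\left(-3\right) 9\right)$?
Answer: $58752$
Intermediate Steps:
$- 34 \left(3 + 5\right)^{2} \left(\left(-3\right) 9\right) = - 34 \cdot 8^{2} \left(-27\right) = \left(-34\right) 64 \left(-27\right) = \left(-2176\right) \left(-27\right) = 58752$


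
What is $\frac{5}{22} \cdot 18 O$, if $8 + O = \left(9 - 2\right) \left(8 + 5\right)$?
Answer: $\frac{3735}{11} \approx 339.55$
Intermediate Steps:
$O = 83$ ($O = -8 + \left(9 - 2\right) \left(8 + 5\right) = -8 + 7 \cdot 13 = -8 + 91 = 83$)
$\frac{5}{22} \cdot 18 O = \frac{5}{22} \cdot 18 \cdot 83 = \frac{45}{11} \cdot 83 = \frac{3735}{11}$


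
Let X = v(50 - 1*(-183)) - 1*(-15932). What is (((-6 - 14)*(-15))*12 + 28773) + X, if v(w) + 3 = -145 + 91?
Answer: 48248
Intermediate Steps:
v(w) = -57 (v(w) = -3 + (-145 + 91) = -3 - 54 = -57)
X = 15875 (X = -57 - 1*(-15932) = -57 + 15932 = 15875)
(((-6 - 14)*(-15))*12 + 28773) + X = (((-6 - 14)*(-15))*12 + 28773) + 15875 = (-20*(-15)*12 + 28773) + 15875 = (300*12 + 28773) + 15875 = (3600 + 28773) + 15875 = 32373 + 15875 = 48248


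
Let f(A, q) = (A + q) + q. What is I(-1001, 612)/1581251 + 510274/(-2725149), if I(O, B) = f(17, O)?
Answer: -41756063/221515683 ≈ -0.18850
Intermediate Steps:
f(A, q) = A + 2*q
I(O, B) = 17 + 2*O
I(-1001, 612)/1581251 + 510274/(-2725149) = (17 + 2*(-1001))/1581251 + 510274/(-2725149) = (17 - 2002)*(1/1581251) + 510274*(-1/2725149) = -1985*1/1581251 - 510274/2725149 = -5/3983 - 510274/2725149 = -41756063/221515683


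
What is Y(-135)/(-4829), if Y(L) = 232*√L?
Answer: -696*I*√15/4829 ≈ -0.55821*I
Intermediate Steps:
Y(-135)/(-4829) = (232*√(-135))/(-4829) = (232*(3*I*√15))*(-1/4829) = (696*I*√15)*(-1/4829) = -696*I*√15/4829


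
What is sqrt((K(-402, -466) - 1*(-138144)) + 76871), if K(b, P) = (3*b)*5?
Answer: 7*sqrt(4265) ≈ 457.15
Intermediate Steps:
K(b, P) = 15*b
sqrt((K(-402, -466) - 1*(-138144)) + 76871) = sqrt((15*(-402) - 1*(-138144)) + 76871) = sqrt((-6030 + 138144) + 76871) = sqrt(132114 + 76871) = sqrt(208985) = 7*sqrt(4265)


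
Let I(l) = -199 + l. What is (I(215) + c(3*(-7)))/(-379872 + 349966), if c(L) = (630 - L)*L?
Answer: 13655/29906 ≈ 0.45660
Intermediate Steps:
c(L) = L*(630 - L)
(I(215) + c(3*(-7)))/(-379872 + 349966) = ((-199 + 215) + (3*(-7))*(630 - 3*(-7)))/(-379872 + 349966) = (16 - 21*(630 - 1*(-21)))/(-29906) = (16 - 21*(630 + 21))*(-1/29906) = (16 - 21*651)*(-1/29906) = (16 - 13671)*(-1/29906) = -13655*(-1/29906) = 13655/29906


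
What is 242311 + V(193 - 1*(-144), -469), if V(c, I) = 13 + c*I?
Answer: 84271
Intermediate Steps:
V(c, I) = 13 + I*c
242311 + V(193 - 1*(-144), -469) = 242311 + (13 - 469*(193 - 1*(-144))) = 242311 + (13 - 469*(193 + 144)) = 242311 + (13 - 469*337) = 242311 + (13 - 158053) = 242311 - 158040 = 84271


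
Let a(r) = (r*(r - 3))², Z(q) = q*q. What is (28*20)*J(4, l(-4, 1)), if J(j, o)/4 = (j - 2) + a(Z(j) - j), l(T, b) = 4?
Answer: 26131840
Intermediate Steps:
Z(q) = q²
a(r) = r²*(-3 + r)² (a(r) = (r*(-3 + r))² = r²*(-3 + r)²)
J(j, o) = -8 + 4*j + 4*(j² - j)²*(-3 + j² - j)² (J(j, o) = 4*((j - 2) + (j² - j)²*(-3 + (j² - j))²) = 4*((-2 + j) + (j² - j)²*(-3 + j² - j)²) = 4*(-2 + j + (j² - j)²*(-3 + j² - j)²) = -8 + 4*j + 4*(j² - j)²*(-3 + j² - j)²)
(28*20)*J(4, l(-4, 1)) = (28*20)*(-8 + 4*4 + 4*4²*(-1 + 4)²*(3 + 4 - 1*4²)²) = 560*(-8 + 16 + 4*16*3²*(3 + 4 - 1*16)²) = 560*(-8 + 16 + 4*16*9*(3 + 4 - 16)²) = 560*(-8 + 16 + 4*16*9*(-9)²) = 560*(-8 + 16 + 4*16*9*81) = 560*(-8 + 16 + 46656) = 560*46664 = 26131840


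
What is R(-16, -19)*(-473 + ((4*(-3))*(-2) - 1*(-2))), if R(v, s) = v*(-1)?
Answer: -7152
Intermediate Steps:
R(v, s) = -v
R(-16, -19)*(-473 + ((4*(-3))*(-2) - 1*(-2))) = (-1*(-16))*(-473 + ((4*(-3))*(-2) - 1*(-2))) = 16*(-473 + (-12*(-2) + 2)) = 16*(-473 + (24 + 2)) = 16*(-473 + 26) = 16*(-447) = -7152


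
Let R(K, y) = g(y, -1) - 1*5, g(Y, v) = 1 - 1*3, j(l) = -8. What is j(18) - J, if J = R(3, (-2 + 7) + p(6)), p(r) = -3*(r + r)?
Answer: -1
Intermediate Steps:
g(Y, v) = -2 (g(Y, v) = 1 - 3 = -2)
p(r) = -6*r
R(K, y) = -7 (R(K, y) = -2 - 1*5 = -2 - 5 = -7)
J = -7
j(18) - J = -8 - 1*(-7) = -8 + 7 = -1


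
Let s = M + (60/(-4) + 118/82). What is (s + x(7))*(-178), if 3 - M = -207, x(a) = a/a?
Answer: -1440910/41 ≈ -35144.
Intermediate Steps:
x(a) = 1
M = 210 (M = 3 - 1*(-207) = 3 + 207 = 210)
s = 8054/41 (s = 210 + (60/(-4) + 118/82) = 210 + (60*(-1/4) + 118*(1/82)) = 210 + (-15 + 59/41) = 210 - 556/41 = 8054/41 ≈ 196.44)
(s + x(7))*(-178) = (8054/41 + 1)*(-178) = (8095/41)*(-178) = -1440910/41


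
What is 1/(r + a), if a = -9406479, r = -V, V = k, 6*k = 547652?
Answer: -3/28493263 ≈ -1.0529e-7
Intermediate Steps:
k = 273826/3 (k = (⅙)*547652 = 273826/3 ≈ 91275.)
V = 273826/3 ≈ 91275.
r = -273826/3 (r = -1*273826/3 = -273826/3 ≈ -91275.)
1/(r + a) = 1/(-273826/3 - 9406479) = 1/(-28493263/3) = -3/28493263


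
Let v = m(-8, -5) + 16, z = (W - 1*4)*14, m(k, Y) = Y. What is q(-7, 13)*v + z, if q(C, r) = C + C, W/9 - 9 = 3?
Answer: 1302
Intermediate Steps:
W = 108 (W = 81 + 9*3 = 81 + 27 = 108)
q(C, r) = 2*C
z = 1456 (z = (108 - 1*4)*14 = (108 - 4)*14 = 104*14 = 1456)
v = 11 (v = -5 + 16 = 11)
q(-7, 13)*v + z = (2*(-7))*11 + 1456 = -14*11 + 1456 = -154 + 1456 = 1302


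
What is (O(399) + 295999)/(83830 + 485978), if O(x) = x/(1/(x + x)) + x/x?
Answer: 307201/284904 ≈ 1.0783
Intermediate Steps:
O(x) = 1 + 2*x² (O(x) = x/(1/(2*x)) + 1 = x/((1/(2*x))) + 1 = x*(2*x) + 1 = 2*x² + 1 = 1 + 2*x²)
(O(399) + 295999)/(83830 + 485978) = ((1 + 2*399²) + 295999)/(83830 + 485978) = ((1 + 2*159201) + 295999)/569808 = ((1 + 318402) + 295999)*(1/569808) = (318403 + 295999)*(1/569808) = 614402*(1/569808) = 307201/284904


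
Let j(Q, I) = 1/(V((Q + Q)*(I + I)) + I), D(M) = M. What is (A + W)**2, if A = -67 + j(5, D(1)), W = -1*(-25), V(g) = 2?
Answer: 15625/9 ≈ 1736.1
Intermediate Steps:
W = 25
j(Q, I) = 1/(2 + I)
A = -200/3 (A = -67 + 1/(2 + 1) = -67 + 1/3 = -200/3 ≈ -66.667)
(A + W)**2 = (-200/3 + 25)**2 = (-125/3)**2 = 15625/9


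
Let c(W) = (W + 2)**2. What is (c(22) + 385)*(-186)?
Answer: -178746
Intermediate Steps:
c(W) = (2 + W)**2
(c(22) + 385)*(-186) = ((2 + 22)**2 + 385)*(-186) = (24**2 + 385)*(-186) = (576 + 385)*(-186) = 961*(-186) = -178746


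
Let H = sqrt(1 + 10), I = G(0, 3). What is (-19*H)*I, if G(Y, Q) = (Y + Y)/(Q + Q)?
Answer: 0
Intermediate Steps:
G(Y, Q) = Y/Q (G(Y, Q) = (2*Y)/((2*Q)) = (2*Y)*(1/(2*Q)) = Y/Q)
I = 0 (I = 0/3 = 0*(1/3) = 0)
H = sqrt(11) ≈ 3.3166
(-19*H)*I = -19*sqrt(11)*0 = 0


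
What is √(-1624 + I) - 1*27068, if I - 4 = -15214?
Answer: -27068 + I*√16834 ≈ -27068.0 + 129.75*I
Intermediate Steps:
I = -15210 (I = 4 - 15214 = -15210)
√(-1624 + I) - 1*27068 = √(-1624 - 15210) - 1*27068 = √(-16834) - 27068 = I*√16834 - 27068 = -27068 + I*√16834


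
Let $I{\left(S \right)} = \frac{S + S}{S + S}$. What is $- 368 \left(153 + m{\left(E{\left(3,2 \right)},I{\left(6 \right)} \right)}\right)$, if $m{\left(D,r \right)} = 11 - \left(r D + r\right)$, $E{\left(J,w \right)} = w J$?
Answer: $-57776$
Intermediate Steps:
$I{\left(S \right)} = 1$ ($I{\left(S \right)} = \frac{2 S}{2 S} = 2 S \frac{1}{2 S} = 1$)
$E{\left(J,w \right)} = J w$
$m{\left(D,r \right)} = 11 - r - D r$ ($m{\left(D,r \right)} = 11 - \left(D r + r\right) = 11 - \left(r + D r\right) = 11 - r - D r$)
$- 368 \left(153 + m{\left(E{\left(3,2 \right)},I{\left(6 \right)} \right)}\right) = - 368 \left(153 - \left(-10 + 3 \cdot 2 \cdot 1\right)\right) = - 368 \left(153 - \left(-10 + 6\right)\right) = - 368 \left(153 - -4\right) = - 368 \left(153 + 4\right) = \left(-368\right) 157 = -57776$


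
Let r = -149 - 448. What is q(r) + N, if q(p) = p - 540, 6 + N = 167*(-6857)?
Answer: -1146262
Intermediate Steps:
r = -597
N = -1145125 (N = -6 + 167*(-6857) = -6 - 1145119 = -1145125)
q(p) = -540 + p
q(r) + N = (-540 - 597) - 1145125 = -1137 - 1145125 = -1146262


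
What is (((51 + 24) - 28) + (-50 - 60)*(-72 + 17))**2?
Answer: 37173409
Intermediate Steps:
(((51 + 24) - 28) + (-50 - 60)*(-72 + 17))**2 = ((75 - 28) - 110*(-55))**2 = (47 + 6050)**2 = 6097**2 = 37173409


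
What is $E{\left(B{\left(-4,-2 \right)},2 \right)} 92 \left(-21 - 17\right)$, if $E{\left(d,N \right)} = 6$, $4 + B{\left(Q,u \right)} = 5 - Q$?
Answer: $-20976$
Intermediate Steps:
$B{\left(Q,u \right)} = 1 - Q$ ($B{\left(Q,u \right)} = -4 - \left(-5 + Q\right) = 1 - Q$)
$E{\left(B{\left(-4,-2 \right)},2 \right)} 92 \left(-21 - 17\right) = 6 \cdot 92 \left(-21 - 17\right) = 552 \left(-21 - 17\right) = 552 \left(-38\right) = -20976$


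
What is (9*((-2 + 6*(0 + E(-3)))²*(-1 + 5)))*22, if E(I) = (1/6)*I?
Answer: 19800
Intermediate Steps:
E(I) = I/6 (E(I) = (1*(⅙))*I = I/6)
(9*((-2 + 6*(0 + E(-3)))²*(-1 + 5)))*22 = (9*((-2 + 6*(0 + (⅙)*(-3)))²*(-1 + 5)))*22 = (9*((-2 + 6*(0 - ½))²*4))*22 = (9*((-2 + 6*(-½))²*4))*22 = (9*((-2 - 3)²*4))*22 = (9*((-5)²*4))*22 = (9*(25*4))*22 = (9*100)*22 = 900*22 = 19800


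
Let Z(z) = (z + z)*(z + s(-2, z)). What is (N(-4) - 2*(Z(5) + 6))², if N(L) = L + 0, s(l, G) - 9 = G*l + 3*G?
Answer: 156816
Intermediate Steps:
s(l, G) = 9 + 3*G + G*l (s(l, G) = 9 + (G*l + 3*G) = 9 + (3*G + G*l) = 9 + 3*G + G*l)
Z(z) = 2*z*(9 + 2*z) (Z(z) = (z + z)*(z + (9 + 3*z + z*(-2))) = (2*z)*(z + (9 + 3*z - 2*z)) = (2*z)*(z + (9 + z)) = (2*z)*(9 + 2*z) = 2*z*(9 + 2*z))
N(L) = L
(N(-4) - 2*(Z(5) + 6))² = (-4 - 2*(2*5*(9 + 2*5) + 6))² = (-4 - 2*(2*5*(9 + 10) + 6))² = (-4 - 2*(2*5*19 + 6))² = (-4 - 2*(190 + 6))² = (-4 - 2*196)² = (-4 - 392)² = (-396)² = 156816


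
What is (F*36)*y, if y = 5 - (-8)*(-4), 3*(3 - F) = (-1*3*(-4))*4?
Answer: 12636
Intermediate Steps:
F = -13 (F = 3 - -1*3*(-4)*4/3 = 3 - (-3*(-4))*4/3 = 3 - 4*4 = 3 - ⅓*48 = 3 - 16 = -13)
y = -27 (y = 5 - 1*32 = 5 - 32 = -27)
(F*36)*y = -13*36*(-27) = -468*(-27) = 12636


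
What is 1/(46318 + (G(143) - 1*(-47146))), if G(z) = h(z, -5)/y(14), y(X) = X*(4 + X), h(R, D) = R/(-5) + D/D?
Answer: 210/19627417 ≈ 1.0699e-5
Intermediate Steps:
h(R, D) = 1 - R/5 (h(R, D) = R*(-⅕) + 1 = -R/5 + 1 = 1 - R/5)
G(z) = 1/252 - z/1260 (G(z) = (1 - z/5)/((14*(4 + 14))) = (1 - z/5)/((14*18)) = (1 - z/5)/252 = (1 - z/5)*(1/252) = 1/252 - z/1260)
1/(46318 + (G(143) - 1*(-47146))) = 1/(46318 + ((1/252 - 1/1260*143) - 1*(-47146))) = 1/(46318 + ((1/252 - 143/1260) + 47146)) = 1/(46318 + (-23/210 + 47146)) = 1/(46318 + 9900637/210) = 1/(19627417/210) = 210/19627417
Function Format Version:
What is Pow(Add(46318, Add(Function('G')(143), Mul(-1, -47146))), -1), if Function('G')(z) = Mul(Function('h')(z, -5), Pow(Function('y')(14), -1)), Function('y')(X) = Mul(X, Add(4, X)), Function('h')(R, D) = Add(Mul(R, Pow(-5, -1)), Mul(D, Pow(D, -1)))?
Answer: Rational(210, 19627417) ≈ 1.0699e-5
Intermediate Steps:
Function('h')(R, D) = Add(1, Mul(Rational(-1, 5), R)) (Function('h')(R, D) = Add(Mul(R, Rational(-1, 5)), 1) = Add(Mul(Rational(-1, 5), R), 1) = Add(1, Mul(Rational(-1, 5), R)))
Function('G')(z) = Add(Rational(1, 252), Mul(Rational(-1, 1260), z)) (Function('G')(z) = Mul(Add(1, Mul(Rational(-1, 5), z)), Pow(Mul(14, Add(4, 14)), -1)) = Mul(Add(1, Mul(Rational(-1, 5), z)), Pow(Mul(14, 18), -1)) = Mul(Add(1, Mul(Rational(-1, 5), z)), Pow(252, -1)) = Mul(Add(1, Mul(Rational(-1, 5), z)), Rational(1, 252)) = Add(Rational(1, 252), Mul(Rational(-1, 1260), z)))
Pow(Add(46318, Add(Function('G')(143), Mul(-1, -47146))), -1) = Pow(Add(46318, Add(Add(Rational(1, 252), Mul(Rational(-1, 1260), 143)), Mul(-1, -47146))), -1) = Pow(Add(46318, Add(Add(Rational(1, 252), Rational(-143, 1260)), 47146)), -1) = Pow(Add(46318, Add(Rational(-23, 210), 47146)), -1) = Pow(Add(46318, Rational(9900637, 210)), -1) = Pow(Rational(19627417, 210), -1) = Rational(210, 19627417)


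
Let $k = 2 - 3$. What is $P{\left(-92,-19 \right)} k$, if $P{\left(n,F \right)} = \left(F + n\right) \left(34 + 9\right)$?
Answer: $4773$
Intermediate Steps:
$k = -1$ ($k = 2 - 3 = -1$)
$P{\left(n,F \right)} = 43 F + 43 n$ ($P{\left(n,F \right)} = \left(F + n\right) 43 = 43 F + 43 n$)
$P{\left(-92,-19 \right)} k = \left(43 \left(-19\right) + 43 \left(-92\right)\right) \left(-1\right) = \left(-817 - 3956\right) \left(-1\right) = \left(-4773\right) \left(-1\right) = 4773$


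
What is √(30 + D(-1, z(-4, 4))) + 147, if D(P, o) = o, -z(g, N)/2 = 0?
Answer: 147 + √30 ≈ 152.48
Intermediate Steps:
z(g, N) = 0 (z(g, N) = -2*0 = 0)
√(30 + D(-1, z(-4, 4))) + 147 = √(30 + 0) + 147 = √30 + 147 = 147 + √30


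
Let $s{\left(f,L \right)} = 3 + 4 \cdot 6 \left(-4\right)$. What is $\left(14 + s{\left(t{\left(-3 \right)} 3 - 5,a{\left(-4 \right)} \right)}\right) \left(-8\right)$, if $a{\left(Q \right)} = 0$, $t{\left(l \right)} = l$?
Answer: $632$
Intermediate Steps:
$s{\left(f,L \right)} = -93$ ($s{\left(f,L \right)} = 3 + 24 \left(-4\right) = 3 - 96 = -93$)
$\left(14 + s{\left(t{\left(-3 \right)} 3 - 5,a{\left(-4 \right)} \right)}\right) \left(-8\right) = \left(14 - 93\right) \left(-8\right) = \left(-79\right) \left(-8\right) = 632$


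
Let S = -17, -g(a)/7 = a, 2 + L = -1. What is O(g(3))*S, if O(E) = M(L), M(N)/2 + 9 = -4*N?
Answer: -102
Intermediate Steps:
L = -3 (L = -2 - 1 = -3)
M(N) = -18 - 8*N (M(N) = -18 + 2*(-4*N) = -18 - 8*N)
g(a) = -7*a
O(E) = 6 (O(E) = -18 - 8*(-3) = -18 + 24 = 6)
O(g(3))*S = 6*(-17) = -102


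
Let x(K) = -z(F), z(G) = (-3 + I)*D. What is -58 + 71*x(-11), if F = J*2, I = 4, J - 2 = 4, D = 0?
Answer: -58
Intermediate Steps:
J = 6 (J = 2 + 4 = 6)
F = 12 (F = 6*2 = 12)
z(G) = 0 (z(G) = (-3 + 4)*0 = 1*0 = 0)
x(K) = 0 (x(K) = -1*0 = 0)
-58 + 71*x(-11) = -58 + 71*0 = -58 + 0 = -58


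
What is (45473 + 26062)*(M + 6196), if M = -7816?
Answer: -115886700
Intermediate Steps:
(45473 + 26062)*(M + 6196) = (45473 + 26062)*(-7816 + 6196) = 71535*(-1620) = -115886700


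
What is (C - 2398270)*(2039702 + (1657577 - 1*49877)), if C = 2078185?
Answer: -1167478669170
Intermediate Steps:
(C - 2398270)*(2039702 + (1657577 - 1*49877)) = (2078185 - 2398270)*(2039702 + (1657577 - 1*49877)) = -320085*(2039702 + (1657577 - 49877)) = -320085*(2039702 + 1607700) = -320085*3647402 = -1167478669170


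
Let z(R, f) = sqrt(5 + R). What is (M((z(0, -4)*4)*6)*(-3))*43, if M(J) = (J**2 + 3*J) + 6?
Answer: -372294 - 9288*sqrt(5) ≈ -3.9306e+5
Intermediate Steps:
M(J) = 6 + J**2 + 3*J
(M((z(0, -4)*4)*6)*(-3))*43 = ((6 + ((sqrt(5 + 0)*4)*6)**2 + 3*((sqrt(5 + 0)*4)*6))*(-3))*43 = ((6 + ((sqrt(5)*4)*6)**2 + 3*((sqrt(5)*4)*6))*(-3))*43 = ((6 + ((4*sqrt(5))*6)**2 + 3*((4*sqrt(5))*6))*(-3))*43 = ((6 + (24*sqrt(5))**2 + 3*(24*sqrt(5)))*(-3))*43 = ((6 + 2880 + 72*sqrt(5))*(-3))*43 = ((2886 + 72*sqrt(5))*(-3))*43 = (-8658 - 216*sqrt(5))*43 = -372294 - 9288*sqrt(5)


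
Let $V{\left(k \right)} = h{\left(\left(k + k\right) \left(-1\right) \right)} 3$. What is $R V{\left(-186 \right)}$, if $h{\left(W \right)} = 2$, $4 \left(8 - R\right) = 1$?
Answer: $\frac{93}{2} \approx 46.5$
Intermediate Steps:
$R = \frac{31}{4}$ ($R = 8 - \frac{1}{4} = \frac{31}{4} \approx 7.75$)
$V{\left(k \right)} = 6$ ($V{\left(k \right)} = 2 \cdot 3 = 6$)
$R V{\left(-186 \right)} = \frac{31}{4} \cdot 6 = \frac{93}{2}$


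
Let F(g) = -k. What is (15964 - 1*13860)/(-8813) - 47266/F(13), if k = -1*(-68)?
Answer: 208206093/299642 ≈ 694.85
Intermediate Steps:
k = 68
F(g) = -68 (F(g) = -1*68 = -68)
(15964 - 1*13860)/(-8813) - 47266/F(13) = (15964 - 1*13860)/(-8813) - 47266/(-68) = (15964 - 13860)*(-1/8813) - 47266*(-1/68) = 2104*(-1/8813) + 23633/34 = -2104/8813 + 23633/34 = 208206093/299642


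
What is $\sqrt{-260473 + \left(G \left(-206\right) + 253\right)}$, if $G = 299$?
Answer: $i \sqrt{321814} \approx 567.29 i$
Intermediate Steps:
$\sqrt{-260473 + \left(G \left(-206\right) + 253\right)} = \sqrt{-260473 + \left(299 \left(-206\right) + 253\right)} = \sqrt{-260473 + \left(-61594 + 253\right)} = \sqrt{-260473 - 61341} = \sqrt{-321814} = i \sqrt{321814}$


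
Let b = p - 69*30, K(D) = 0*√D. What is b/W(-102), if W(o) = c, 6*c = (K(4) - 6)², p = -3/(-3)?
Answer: -2069/6 ≈ -344.83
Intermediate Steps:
p = 1 (p = -3*(-⅓) = 1)
K(D) = 0
c = 6 (c = (0 - 6)²/6 = (⅙)*(-6)² = (⅙)*36 = 6)
W(o) = 6
b = -2069 (b = 1 - 69*30 = 1 - 2070 = -2069)
b/W(-102) = -2069/6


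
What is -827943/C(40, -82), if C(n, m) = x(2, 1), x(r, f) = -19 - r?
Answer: 275981/7 ≈ 39426.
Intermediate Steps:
C(n, m) = -21 (C(n, m) = -19 - 1*2 = -19 - 2 = -21)
-827943/C(40, -82) = -827943/(-21) = -827943*(-1/21) = 275981/7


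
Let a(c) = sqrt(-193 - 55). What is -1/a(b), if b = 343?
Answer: I*sqrt(62)/124 ≈ 0.0635*I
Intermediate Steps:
a(c) = 2*I*sqrt(62) (a(c) = sqrt(-248) = 2*I*sqrt(62))
-1/a(b) = -1/(2*I*sqrt(62)) = -(-1)*I*sqrt(62)/124 = I*sqrt(62)/124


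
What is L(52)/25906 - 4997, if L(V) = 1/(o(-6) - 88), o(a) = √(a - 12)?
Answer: -251202153243/50270593 - 3*I*√2/201082372 ≈ -4997.0 - 2.1099e-8*I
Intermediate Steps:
o(a) = √(-12 + a)
L(V) = 1/(-88 + 3*I*√2) (L(V) = 1/(√(-12 - 6) - 88) = 1/(√(-18) - 88) = 1/(3*I*√2 - 88) = 1/(-88 + 3*I*√2))
L(52)/25906 - 4997 = (-44/3881 - 3*I*√2/7762)/25906 - 4997 = (-44/3881 - 3*I*√2/7762)*(1/25906) - 4997 = (-22/50270593 - 3*I*√2/201082372) - 4997 = -251202153243/50270593 - 3*I*√2/201082372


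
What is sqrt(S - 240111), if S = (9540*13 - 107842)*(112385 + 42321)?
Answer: sqrt(2502593557) ≈ 50026.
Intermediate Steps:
S = 2502833668 (S = (124020 - 107842)*154706 = 16178*154706 = 2502833668)
sqrt(S - 240111) = sqrt(2502833668 - 240111) = sqrt(2502593557)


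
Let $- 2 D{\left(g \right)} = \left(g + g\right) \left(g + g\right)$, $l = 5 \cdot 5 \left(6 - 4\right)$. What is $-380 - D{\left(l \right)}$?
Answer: $4620$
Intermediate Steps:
$l = 50$ ($l = 25 \cdot 2 = 50$)
$D{\left(g \right)} = - 2 g^{2}$ ($D{\left(g \right)} = - \frac{\left(g + g\right) \left(g + g\right)}{2} = - \frac{2 g 2 g}{2} = - \frac{4 g^{2}}{2} = - 2 g^{2}$)
$-380 - D{\left(l \right)} = -380 - - 2 \cdot 50^{2} = -380 - \left(-2\right) 2500 = -380 - -5000 = -380 + 5000 = 4620$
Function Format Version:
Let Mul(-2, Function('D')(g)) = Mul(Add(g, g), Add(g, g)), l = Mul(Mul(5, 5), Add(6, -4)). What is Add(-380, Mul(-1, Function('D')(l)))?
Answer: 4620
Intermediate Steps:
l = 50 (l = Mul(25, 2) = 50)
Function('D')(g) = Mul(-2, Pow(g, 2)) (Function('D')(g) = Mul(Rational(-1, 2), Mul(Add(g, g), Add(g, g))) = Mul(Rational(-1, 2), Mul(Mul(2, g), Mul(2, g))) = Mul(Rational(-1, 2), Mul(4, Pow(g, 2))) = Mul(-2, Pow(g, 2)))
Add(-380, Mul(-1, Function('D')(l))) = Add(-380, Mul(-1, Mul(-2, Pow(50, 2)))) = Add(-380, Mul(-1, Mul(-2, 2500))) = Add(-380, Mul(-1, -5000)) = Add(-380, 5000) = 4620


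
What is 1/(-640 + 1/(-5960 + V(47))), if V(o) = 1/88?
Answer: -524479/335666648 ≈ -0.0015625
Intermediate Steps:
V(o) = 1/88
1/(-640 + 1/(-5960 + V(47))) = 1/(-640 + 1/(-5960 + 1/88)) = 1/(-640 + 1/(-524479/88)) = 1/(-640 - 88/524479) = 1/(-335666648/524479) = -524479/335666648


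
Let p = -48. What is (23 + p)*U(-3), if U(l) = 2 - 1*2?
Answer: 0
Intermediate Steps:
U(l) = 0 (U(l) = 2 - 2 = 0)
(23 + p)*U(-3) = (23 - 48)*0 = -25*0 = 0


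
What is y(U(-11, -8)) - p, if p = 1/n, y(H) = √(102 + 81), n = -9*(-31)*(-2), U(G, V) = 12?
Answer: 1/558 + √183 ≈ 13.530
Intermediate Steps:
n = -558 (n = 279*(-2) = -558)
y(H) = √183
p = -1/558 (p = 1/(-558) = -1/558 ≈ -0.0017921)
y(U(-11, -8)) - p = √183 - 1*(-1/558) = √183 + 1/558 = 1/558 + √183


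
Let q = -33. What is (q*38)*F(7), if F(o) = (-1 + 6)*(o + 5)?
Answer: -75240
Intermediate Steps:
F(o) = 25 + 5*o (F(o) = 5*(5 + o) = 25 + 5*o)
(q*38)*F(7) = (-33*38)*(25 + 5*7) = -1254*(25 + 35) = -1254*60 = -75240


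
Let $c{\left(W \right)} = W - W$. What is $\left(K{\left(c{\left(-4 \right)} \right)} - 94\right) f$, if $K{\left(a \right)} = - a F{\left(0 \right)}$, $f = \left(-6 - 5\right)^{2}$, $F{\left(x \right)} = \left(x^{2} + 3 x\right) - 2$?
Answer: $-11374$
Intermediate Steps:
$F{\left(x \right)} = -2 + x^{2} + 3 x$
$f = 121$ ($f = \left(-11\right)^{2} = 121$)
$c{\left(W \right)} = 0$
$K{\left(a \right)} = 2 a$ ($K{\left(a \right)} = - a \left(-2 + 0^{2} + 3 \cdot 0\right) = - a \left(-2 + 0 + 0\right) = - a \left(-2\right) = 2 a$)
$\left(K{\left(c{\left(-4 \right)} \right)} - 94\right) f = \left(2 \cdot 0 - 94\right) 121 = \left(0 - 94\right) 121 = \left(-94\right) 121 = -11374$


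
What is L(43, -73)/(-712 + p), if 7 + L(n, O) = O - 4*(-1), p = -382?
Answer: 38/547 ≈ 0.069470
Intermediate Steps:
L(n, O) = -3 + O (L(n, O) = -7 + (O - 4*(-1)) = -7 + (O + 4) = -7 + (4 + O) = -3 + O)
L(43, -73)/(-712 + p) = (-3 - 73)/(-712 - 382) = -76/(-1094) = -76*(-1/1094) = 38/547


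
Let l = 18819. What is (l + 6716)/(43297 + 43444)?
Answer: 25535/86741 ≈ 0.29438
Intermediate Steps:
(l + 6716)/(43297 + 43444) = (18819 + 6716)/(43297 + 43444) = 25535/86741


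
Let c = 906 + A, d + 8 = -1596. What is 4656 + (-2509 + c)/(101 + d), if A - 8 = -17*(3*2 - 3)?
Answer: 6999614/1503 ≈ 4657.1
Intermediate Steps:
d = -1604 (d = -8 - 1596 = -1604)
A = -43 (A = 8 - 17*(3*2 - 3) = 8 - 17*(6 - 3) = 8 - 17*3 = 8 - 51 = -43)
c = 863 (c = 906 - 43 = 863)
4656 + (-2509 + c)/(101 + d) = 4656 + (-2509 + 863)/(101 - 1604) = 4656 - 1646/(-1503) = 4656 - 1646*(-1/1503) = 4656 + 1646/1503 = 6999614/1503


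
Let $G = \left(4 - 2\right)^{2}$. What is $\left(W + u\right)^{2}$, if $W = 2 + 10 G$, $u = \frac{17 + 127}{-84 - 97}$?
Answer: $\frac{55621764}{32761} \approx 1697.8$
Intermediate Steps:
$G = 4$ ($G = 2^{2} = 4$)
$u = - \frac{144}{181}$ ($u = \frac{144}{-181} = 144 \left(- \frac{1}{181}\right) = - \frac{144}{181} \approx -0.79558$)
$W = 42$ ($W = 2 + 10 \cdot 4 = 2 + 40 = 42$)
$\left(W + u\right)^{2} = \left(42 - \frac{144}{181}\right)^{2} = \left(\frac{7458}{181}\right)^{2} = \frac{55621764}{32761}$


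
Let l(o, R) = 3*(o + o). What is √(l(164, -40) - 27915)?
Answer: I*√26931 ≈ 164.11*I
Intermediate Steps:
l(o, R) = 6*o (l(o, R) = 3*(2*o) = 6*o)
√(l(164, -40) - 27915) = √(6*164 - 27915) = √(984 - 27915) = √(-26931) = I*√26931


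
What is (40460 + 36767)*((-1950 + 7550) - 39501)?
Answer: -2618072527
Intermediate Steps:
(40460 + 36767)*((-1950 + 7550) - 39501) = 77227*(5600 - 39501) = 77227*(-33901) = -2618072527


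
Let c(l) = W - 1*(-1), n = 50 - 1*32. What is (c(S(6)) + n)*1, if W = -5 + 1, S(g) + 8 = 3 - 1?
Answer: 15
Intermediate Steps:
S(g) = -6 (S(g) = -8 + (3 - 1) = -8 + 2 = -6)
W = -4
n = 18 (n = 50 - 32 = 18)
c(l) = -3 (c(l) = -4 - 1*(-1) = -4 + 1 = -3)
(c(S(6)) + n)*1 = (-3 + 18)*1 = 15*1 = 15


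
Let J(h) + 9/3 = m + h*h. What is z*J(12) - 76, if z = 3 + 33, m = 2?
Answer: 5072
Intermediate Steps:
z = 36
J(h) = -1 + h**2 (J(h) = -3 + (2 + h*h) = -3 + (2 + h**2) = -1 + h**2)
z*J(12) - 76 = 36*(-1 + 12**2) - 76 = 36*(-1 + 144) - 76 = 36*143 - 76 = 5148 - 76 = 5072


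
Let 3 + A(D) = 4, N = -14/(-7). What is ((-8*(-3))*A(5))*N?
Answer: 48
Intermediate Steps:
N = 2 (N = -14*(-⅐) = 2)
A(D) = 1 (A(D) = -3 + 4 = 1)
((-8*(-3))*A(5))*N = (-8*(-3)*1)*2 = (24*1)*2 = 24*2 = 48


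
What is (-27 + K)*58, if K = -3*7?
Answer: -2784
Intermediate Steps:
K = -21
(-27 + K)*58 = (-27 - 21)*58 = -48*58 = -2784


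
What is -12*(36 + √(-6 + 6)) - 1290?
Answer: -1722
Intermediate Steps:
-12*(36 + √(-6 + 6)) - 1290 = -12*(36 + √0) - 1290 = -12*(36 + 0) - 1290 = -12*36 - 1290 = -432 - 1290 = -1722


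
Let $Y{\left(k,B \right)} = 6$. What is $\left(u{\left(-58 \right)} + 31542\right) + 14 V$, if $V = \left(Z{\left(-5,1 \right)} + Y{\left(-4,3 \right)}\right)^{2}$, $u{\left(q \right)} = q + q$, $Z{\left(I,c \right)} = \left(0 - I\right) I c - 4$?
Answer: $38832$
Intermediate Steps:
$Z{\left(I,c \right)} = -4 - c I^{2}$ ($Z{\left(I,c \right)} = - I I c - 4 = - I^{2} c - 4 = - c I^{2} - 4 = -4 - c I^{2}$)
$u{\left(q \right)} = 2 q$
$V = 529$ ($V = \left(\left(-4 - 1 \left(-5\right)^{2}\right) + 6\right)^{2} = \left(\left(-4 - 1 \cdot 25\right) + 6\right)^{2} = \left(\left(-4 - 25\right) + 6\right)^{2} = \left(-29 + 6\right)^{2} = \left(-23\right)^{2} = 529$)
$\left(u{\left(-58 \right)} + 31542\right) + 14 V = \left(2 \left(-58\right) + 31542\right) + 14 \cdot 529 = \left(-116 + 31542\right) + 7406 = 31426 + 7406 = 38832$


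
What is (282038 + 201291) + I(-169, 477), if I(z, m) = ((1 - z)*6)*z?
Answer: 310949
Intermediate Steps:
I(z, m) = z*(6 - 6*z) (I(z, m) = (6 - 6*z)*z = z*(6 - 6*z))
(282038 + 201291) + I(-169, 477) = (282038 + 201291) + 6*(-169)*(1 - 1*(-169)) = 483329 + 6*(-169)*(1 + 169) = 483329 + 6*(-169)*170 = 483329 - 172380 = 310949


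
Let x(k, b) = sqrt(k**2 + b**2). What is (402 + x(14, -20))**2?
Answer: 162200 + 1608*sqrt(149) ≈ 1.8183e+5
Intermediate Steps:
x(k, b) = sqrt(b**2 + k**2)
(402 + x(14, -20))**2 = (402 + sqrt((-20)**2 + 14**2))**2 = (402 + sqrt(400 + 196))**2 = (402 + sqrt(596))**2 = (402 + 2*sqrt(149))**2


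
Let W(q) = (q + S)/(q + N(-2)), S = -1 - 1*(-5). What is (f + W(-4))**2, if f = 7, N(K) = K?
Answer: 49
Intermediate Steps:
S = 4 (S = -1 + 5 = 4)
W(q) = (4 + q)/(-2 + q) (W(q) = (q + 4)/(q - 2) = (4 + q)/(-2 + q))
(f + W(-4))**2 = (7 + (4 - 4)/(-2 - 4))**2 = (7 + 0/(-6))**2 = (7 - 1/6*0)**2 = (7 + 0)**2 = 7**2 = 49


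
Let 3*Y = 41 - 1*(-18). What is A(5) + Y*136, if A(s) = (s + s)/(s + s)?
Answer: 8027/3 ≈ 2675.7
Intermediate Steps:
A(s) = 1 (A(s) = (2*s)/((2*s)) = (2*s)*(1/(2*s)) = 1)
Y = 59/3 (Y = (41 - 1*(-18))/3 = (41 + 18)/3 = (1/3)*59 = 59/3 ≈ 19.667)
A(5) + Y*136 = 1 + (59/3)*136 = 1 + 8024/3 = 8027/3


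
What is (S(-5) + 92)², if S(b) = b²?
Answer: 13689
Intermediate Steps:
(S(-5) + 92)² = ((-5)² + 92)² = (25 + 92)² = 117² = 13689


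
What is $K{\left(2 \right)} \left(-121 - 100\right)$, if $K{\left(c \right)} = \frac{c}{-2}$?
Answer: $221$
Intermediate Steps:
$K{\left(c \right)} = - \frac{c}{2}$ ($K{\left(c \right)} = c \left(- \frac{1}{2}\right) = - \frac{c}{2}$)
$K{\left(2 \right)} \left(-121 - 100\right) = \left(- \frac{1}{2}\right) 2 \left(-121 - 100\right) = \left(-1\right) \left(-221\right) = 221$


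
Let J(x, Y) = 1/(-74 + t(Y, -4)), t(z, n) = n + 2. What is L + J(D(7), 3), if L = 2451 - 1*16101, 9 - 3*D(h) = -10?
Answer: -1037401/76 ≈ -13650.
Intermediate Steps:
D(h) = 19/3 (D(h) = 3 - 1/3*(-10) = 3 + 10/3 = 19/3)
t(z, n) = 2 + n
J(x, Y) = -1/76 (J(x, Y) = 1/(-74 + (2 - 4)) = 1/(-74 - 2) = 1/(-76) = -1/76)
L = -13650 (L = 2451 - 16101 = -13650)
L + J(D(7), 3) = -13650 - 1/76 = -1037401/76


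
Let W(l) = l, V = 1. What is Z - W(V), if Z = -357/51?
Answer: -8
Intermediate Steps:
Z = -7 (Z = -357*1/51 = -7)
Z - W(V) = -7 - 1*1 = -7 - 1 = -8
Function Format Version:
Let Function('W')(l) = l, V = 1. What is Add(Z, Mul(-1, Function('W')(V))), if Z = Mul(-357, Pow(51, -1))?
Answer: -8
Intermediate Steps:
Z = -7 (Z = Mul(-357, Rational(1, 51)) = -7)
Add(Z, Mul(-1, Function('W')(V))) = Add(-7, Mul(-1, 1)) = Add(-7, -1) = -8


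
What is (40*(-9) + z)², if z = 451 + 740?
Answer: 690561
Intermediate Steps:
z = 1191
(40*(-9) + z)² = (40*(-9) + 1191)² = (-360 + 1191)² = 831² = 690561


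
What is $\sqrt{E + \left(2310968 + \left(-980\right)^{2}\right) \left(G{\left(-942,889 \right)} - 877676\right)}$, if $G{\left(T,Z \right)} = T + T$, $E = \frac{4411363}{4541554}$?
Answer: $\frac{143 i \sqrt{2902229562985037991722}}{4541554} \approx 1.6963 \cdot 10^{6} i$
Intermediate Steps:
$E = \frac{4411363}{4541554}$ ($E = 4411363 \cdot \frac{1}{4541554} = \frac{4411363}{4541554} \approx 0.97133$)
$G{\left(T,Z \right)} = 2 T$
$\sqrt{E + \left(2310968 + \left(-980\right)^{2}\right) \left(G{\left(-942,889 \right)} - 877676\right)} = \sqrt{\frac{4411363}{4541554} + \left(2310968 + \left(-980\right)^{2}\right) \left(2 \left(-942\right) - 877676\right)} = \sqrt{\frac{4411363}{4541554} + \left(2310968 + 960400\right) \left(-1884 - 877676\right)} = \sqrt{\frac{4411363}{4541554} + 3271368 \left(-879560\right)} = \sqrt{\frac{4411363}{4541554} - 2877364438080} = \sqrt{- \frac{13067705973215564957}{4541554}} = \frac{143 i \sqrt{2902229562985037991722}}{4541554}$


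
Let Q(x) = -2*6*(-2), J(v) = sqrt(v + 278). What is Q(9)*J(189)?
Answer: 24*sqrt(467) ≈ 518.64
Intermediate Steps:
J(v) = sqrt(278 + v)
Q(x) = 24 (Q(x) = -12*(-2) = 24)
Q(9)*J(189) = 24*sqrt(278 + 189) = 24*sqrt(467)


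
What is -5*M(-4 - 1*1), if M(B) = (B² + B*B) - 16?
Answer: -170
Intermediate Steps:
M(B) = -16 + 2*B² (M(B) = (B² + B²) - 16 = 2*B² - 16 = -16 + 2*B²)
-5*M(-4 - 1*1) = -5*(-16 + 2*(-4 - 1*1)²) = -5*(-16 + 2*(-4 - 1)²) = -5*(-16 + 2*(-5)²) = -5*(-16 + 2*25) = -5*(-16 + 50) = -5*34 = -170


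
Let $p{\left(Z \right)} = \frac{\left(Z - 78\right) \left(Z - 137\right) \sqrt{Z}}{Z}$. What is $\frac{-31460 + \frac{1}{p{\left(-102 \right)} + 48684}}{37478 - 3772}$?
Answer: $- \frac{106441488530191}{114040585337676} + \frac{1195 i \sqrt{102}}{228081170675352} \approx -0.93336 + 5.2915 \cdot 10^{-11} i$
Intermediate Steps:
$p{\left(Z \right)} = \frac{\left(-137 + Z\right) \left(-78 + Z\right)}{\sqrt{Z}}$ ($p{\left(Z \right)} = \frac{\left(-78 + Z\right) \left(-137 + Z\right) \sqrt{Z}}{Z} = \frac{\left(-137 + Z\right) \left(-78 + Z\right) \sqrt{Z}}{Z} = \frac{\sqrt{Z} \left(-137 + Z\right) \left(-78 + Z\right)}{Z} = \frac{\left(-137 + Z\right) \left(-78 + Z\right)}{\sqrt{Z}}$)
$\frac{-31460 + \frac{1}{p{\left(-102 \right)} + 48684}}{37478 - 3772} = \frac{-31460 + \frac{1}{\frac{10686 - 102 \left(-215 - 102\right)}{i \sqrt{102}} + 48684}}{37478 - 3772} = \frac{-31460 + \frac{1}{- \frac{i \sqrt{102}}{102} \left(10686 - -32334\right) + 48684}}{33706} = \left(-31460 + \frac{1}{- \frac{i \sqrt{102}}{102} \left(10686 + 32334\right) + 48684}\right) \frac{1}{33706} = \left(-31460 + \frac{1}{- \frac{i \sqrt{102}}{102} \cdot 43020 + 48684}\right) \frac{1}{33706} = \left(-31460 + \frac{1}{- \frac{7170 i \sqrt{102}}{17} + 48684}\right) \frac{1}{33706} = \left(-31460 + \frac{1}{48684 - \frac{7170 i \sqrt{102}}{17}}\right) \frac{1}{33706} = - \frac{15730}{16853} + \frac{1}{33706 \left(48684 - \frac{7170 i \sqrt{102}}{17}\right)}$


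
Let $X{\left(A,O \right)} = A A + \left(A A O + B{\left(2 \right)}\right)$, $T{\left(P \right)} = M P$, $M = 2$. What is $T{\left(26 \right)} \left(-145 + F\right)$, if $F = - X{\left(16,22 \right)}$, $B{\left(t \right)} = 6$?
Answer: $-314028$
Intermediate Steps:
$T{\left(P \right)} = 2 P$
$X{\left(A,O \right)} = 6 + A^{2} + O A^{2}$ ($X{\left(A,O \right)} = A A + \left(A A O + 6\right) = A^{2} + \left(A^{2} O + 6\right) = A^{2} + \left(O A^{2} + 6\right) = A^{2} + \left(6 + O A^{2}\right) = 6 + A^{2} + O A^{2}$)
$F = -5894$ ($F = - (6 + 16^{2} + 22 \cdot 16^{2}) = - (6 + 256 + 22 \cdot 256) = - (6 + 256 + 5632) = \left(-1\right) 5894 = -5894$)
$T{\left(26 \right)} \left(-145 + F\right) = 2 \cdot 26 \left(-145 - 5894\right) = 52 \left(-6039\right) = -314028$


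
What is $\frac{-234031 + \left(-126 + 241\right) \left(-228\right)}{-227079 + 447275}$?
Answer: $- \frac{260251}{220196} \approx -1.1819$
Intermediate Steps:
$\frac{-234031 + \left(-126 + 241\right) \left(-228\right)}{-227079 + 447275} = \frac{-234031 + 115 \left(-228\right)}{220196} = \left(-234031 - 26220\right) \frac{1}{220196} = \left(-260251\right) \frac{1}{220196} = - \frac{260251}{220196}$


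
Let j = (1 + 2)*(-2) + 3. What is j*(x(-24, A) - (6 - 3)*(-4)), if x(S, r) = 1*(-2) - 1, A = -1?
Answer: -27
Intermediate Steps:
x(S, r) = -3 (x(S, r) = -2 - 1 = -3)
j = -3 (j = 3*(-2) + 3 = -6 + 3 = -3)
j*(x(-24, A) - (6 - 3)*(-4)) = -3*(-3 - (6 - 3)*(-4)) = -3*(-3 - 3*(-4)) = -3*(-3 - 1*(-12)) = -3*(-3 + 12) = -3*9 = -27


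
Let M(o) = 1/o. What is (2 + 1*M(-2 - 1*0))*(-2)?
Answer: -3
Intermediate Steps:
(2 + 1*M(-2 - 1*0))*(-2) = (2 + 1/(-2 - 1*0))*(-2) = (2 + 1/(-2 + 0))*(-2) = (2 + 1/(-2))*(-2) = (2 + 1*(-½))*(-2) = (2 - ½)*(-2) = (3/2)*(-2) = -3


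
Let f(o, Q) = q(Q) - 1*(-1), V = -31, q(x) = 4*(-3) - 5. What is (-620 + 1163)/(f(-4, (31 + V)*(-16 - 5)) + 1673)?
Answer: 543/1657 ≈ 0.32770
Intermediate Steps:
q(x) = -17 (q(x) = -12 - 5 = -17)
f(o, Q) = -16 (f(o, Q) = -17 - 1*(-1) = -17 + 1 = -16)
(-620 + 1163)/(f(-4, (31 + V)*(-16 - 5)) + 1673) = (-620 + 1163)/(-16 + 1673) = 543/1657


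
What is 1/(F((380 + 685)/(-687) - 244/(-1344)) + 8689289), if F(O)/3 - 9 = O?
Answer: 25648/222863471457 ≈ 1.1508e-7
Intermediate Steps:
F(O) = 27 + 3*O
1/(F((380 + 685)/(-687) - 244/(-1344)) + 8689289) = 1/((27 + 3*((380 + 685)/(-687) - 244/(-1344))) + 8689289) = 1/((27 + 3*(1065*(-1/687) - 244*(-1/1344))) + 8689289) = 1/((27 + 3*(-355/229 + 61/336)) + 8689289) = 1/((27 + 3*(-105311/76944)) + 8689289) = 1/((27 - 105311/25648) + 8689289) = 1/(587185/25648 + 8689289) = 1/(222863471457/25648) = 25648/222863471457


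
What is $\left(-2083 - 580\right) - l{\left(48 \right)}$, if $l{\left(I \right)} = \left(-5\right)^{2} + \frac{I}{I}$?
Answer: $-2689$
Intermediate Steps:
$l{\left(I \right)} = 26$ ($l{\left(I \right)} = 25 + 1 = 26$)
$\left(-2083 - 580\right) - l{\left(48 \right)} = \left(-2083 - 580\right) - 26 = -2663 - 26 = -2689$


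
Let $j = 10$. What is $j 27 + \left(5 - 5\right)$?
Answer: $270$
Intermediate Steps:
$j 27 + \left(5 - 5\right) = 10 \cdot 27 + \left(5 - 5\right) = 270 + \left(5 - 5\right) = 270 + 0 = 270$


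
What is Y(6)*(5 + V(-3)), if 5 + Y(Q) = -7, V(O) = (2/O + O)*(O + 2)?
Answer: -104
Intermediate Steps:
V(O) = (2 + O)*(O + 2/O) (V(O) = (O + 2/O)*(2 + O) = (2 + O)*(O + 2/O))
Y(Q) = -12 (Y(Q) = -5 - 7 = -12)
Y(6)*(5 + V(-3)) = -12*(5 + (2 + (-3)² + 2*(-3) + 4/(-3))) = -12*(5 + (2 + 9 - 6 + 4*(-⅓))) = -12*(5 + (2 + 9 - 6 - 4/3)) = -12*(5 + 11/3) = -12*26/3 = -104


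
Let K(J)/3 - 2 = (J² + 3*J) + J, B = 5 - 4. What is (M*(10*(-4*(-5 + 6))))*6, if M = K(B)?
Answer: -5040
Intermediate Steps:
B = 1
K(J) = 6 + 3*J² + 12*J (K(J) = 6 + 3*((J² + 3*J) + J) = 6 + 3*(J² + 4*J) = 6 + (3*J² + 12*J) = 6 + 3*J² + 12*J)
M = 21 (M = 6 + 3*1² + 12*1 = 6 + 3*1 + 12 = 6 + 3 + 12 = 21)
(M*(10*(-4*(-5 + 6))))*6 = (21*(10*(-4*(-5 + 6))))*6 = (21*(10*(-4*1)))*6 = (21*(10*(-4)))*6 = (21*(-40))*6 = -840*6 = -5040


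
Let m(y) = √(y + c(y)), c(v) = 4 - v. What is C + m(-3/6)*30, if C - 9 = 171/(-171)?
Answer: 68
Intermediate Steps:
m(y) = 2 (m(y) = √(y + (4 - y)) = √4 = 2)
C = 8 (C = 9 + 171/(-171) = 9 + 171*(-1/171) = 9 - 1 = 8)
C + m(-3/6)*30 = 8 + 2*30 = 8 + 60 = 68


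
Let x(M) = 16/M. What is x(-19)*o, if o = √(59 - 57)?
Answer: -16*√2/19 ≈ -1.1909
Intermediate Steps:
o = √2 ≈ 1.4142
x(-19)*o = (16/(-19))*√2 = (16*(-1/19))*√2 = -16*√2/19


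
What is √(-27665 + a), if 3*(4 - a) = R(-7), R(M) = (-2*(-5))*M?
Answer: I*√248739/3 ≈ 166.25*I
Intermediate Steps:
R(M) = 10*M
a = 82/3 (a = 4 - 10*(-7)/3 = 4 - ⅓*(-70) = 4 + 70/3 = 82/3 ≈ 27.333)
√(-27665 + a) = √(-27665 + 82/3) = √(-82913/3) = I*√248739/3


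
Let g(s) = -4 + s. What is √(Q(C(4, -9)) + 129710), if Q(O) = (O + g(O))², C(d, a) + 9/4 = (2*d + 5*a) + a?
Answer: √559241/2 ≈ 373.91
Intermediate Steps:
C(d, a) = -9/4 + 2*d + 6*a (C(d, a) = -9/4 + ((2*d + 5*a) + a) = -9/4 + (2*d + 6*a) = -9/4 + 2*d + 6*a)
Q(O) = (-4 + 2*O)² (Q(O) = (O + (-4 + O))² = (-4 + 2*O)²)
√(Q(C(4, -9)) + 129710) = √(4*(-2 + (-9/4 + 2*4 + 6*(-9)))² + 129710) = √(4*(-2 + (-9/4 + 8 - 54))² + 129710) = √(4*(-2 - 193/4)² + 129710) = √(4*(-201/4)² + 129710) = √(4*(40401/16) + 129710) = √(40401/4 + 129710) = √(559241/4) = √559241/2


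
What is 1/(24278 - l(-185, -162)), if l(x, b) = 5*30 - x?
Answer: 1/23943 ≈ 4.1766e-5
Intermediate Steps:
l(x, b) = 150 - x
1/(24278 - l(-185, -162)) = 1/(24278 - (150 - 1*(-185))) = 1/(24278 - (150 + 185)) = 1/(24278 - 1*335) = 1/(24278 - 335) = 1/23943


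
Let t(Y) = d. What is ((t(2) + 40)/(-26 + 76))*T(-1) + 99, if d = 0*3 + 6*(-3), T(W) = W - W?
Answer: 99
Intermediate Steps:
T(W) = 0
d = -18 (d = 0 - 18 = -18)
t(Y) = -18
((t(2) + 40)/(-26 + 76))*T(-1) + 99 = ((-18 + 40)/(-26 + 76))*0 + 99 = (22/50)*0 + 99 = (22*(1/50))*0 + 99 = (11/25)*0 + 99 = 0 + 99 = 99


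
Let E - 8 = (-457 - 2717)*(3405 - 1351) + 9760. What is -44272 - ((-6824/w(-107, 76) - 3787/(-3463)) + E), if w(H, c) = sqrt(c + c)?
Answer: 22389524041/3463 + 1706*sqrt(38)/19 ≈ 6.4659e+6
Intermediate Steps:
w(H, c) = sqrt(2)*sqrt(c) (w(H, c) = sqrt(2*c) = sqrt(2)*sqrt(c))
E = -6509628 (E = 8 + ((-457 - 2717)*(3405 - 1351) + 9760) = 8 + (-3174*2054 + 9760) = 8 + (-6519396 + 9760) = 8 - 6509636 = -6509628)
-44272 - ((-6824/w(-107, 76) - 3787/(-3463)) + E) = -44272 - ((-6824*sqrt(38)/76 - 3787/(-3463)) - 6509628) = -44272 - ((-6824*sqrt(38)/76 - 3787*(-1/3463)) - 6509628) = -44272 - ((-6824*sqrt(38)/76 + 3787/3463) - 6509628) = -44272 - ((-1706*sqrt(38)/19 + 3787/3463) - 6509628) = -44272 - ((3787/3463 - 1706*sqrt(38)/19) - 6509628) = -44272 - (-22542837977/3463 - 1706*sqrt(38)/19) = -44272 + (22542837977/3463 + 1706*sqrt(38)/19) = 22389524041/3463 + 1706*sqrt(38)/19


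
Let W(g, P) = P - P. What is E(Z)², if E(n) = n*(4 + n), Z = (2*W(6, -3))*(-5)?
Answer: 0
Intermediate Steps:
W(g, P) = 0
Z = 0 (Z = (2*0)*(-5) = 0*(-5) = 0)
E(Z)² = (0*(4 + 0))² = (0*4)² = 0² = 0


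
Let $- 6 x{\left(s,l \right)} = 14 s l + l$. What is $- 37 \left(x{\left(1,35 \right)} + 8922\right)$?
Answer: $- \frac{653753}{2} \approx -3.2688 \cdot 10^{5}$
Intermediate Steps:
$x{\left(s,l \right)} = - \frac{l}{6} - \frac{7 l s}{3}$ ($x{\left(s,l \right)} = - \frac{14 s l + l}{6} = - \frac{14 l s + l}{6} = - \frac{l + 14 l s}{6} = - \frac{l}{6} - \frac{7 l s}{3}$)
$- 37 \left(x{\left(1,35 \right)} + 8922\right) = - 37 \left(\left(- \frac{1}{6}\right) 35 \left(1 + 14 \cdot 1\right) + 8922\right) = - 37 \left(\left(- \frac{1}{6}\right) 35 \left(1 + 14\right) + 8922\right) = - 37 \left(\left(- \frac{1}{6}\right) 35 \cdot 15 + 8922\right) = - 37 \left(- \frac{175}{2} + 8922\right) = \left(-37\right) \frac{17669}{2} = - \frac{653753}{2}$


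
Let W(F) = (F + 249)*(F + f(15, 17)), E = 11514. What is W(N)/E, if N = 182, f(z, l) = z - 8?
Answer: 27153/3838 ≈ 7.0748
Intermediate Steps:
f(z, l) = -8 + z
W(F) = (7 + F)*(249 + F) (W(F) = (F + 249)*(F + (-8 + 15)) = (249 + F)*(F + 7) = (249 + F)*(7 + F) = (7 + F)*(249 + F))
W(N)/E = (1743 + 182² + 256*182)/11514 = (1743 + 33124 + 46592)*(1/11514) = 81459*(1/11514) = 27153/3838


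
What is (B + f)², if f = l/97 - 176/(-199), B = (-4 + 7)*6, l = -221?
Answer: 102750379209/372605809 ≈ 275.76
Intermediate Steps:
B = 18 (B = 3*6 = 18)
f = -26907/19303 (f = -221/97 - 176/(-199) = -221*1/97 - 176*(-1/199) = -221/97 + 176/199 = -26907/19303 ≈ -1.3939)
(B + f)² = (18 - 26907/19303)² = (320547/19303)² = 102750379209/372605809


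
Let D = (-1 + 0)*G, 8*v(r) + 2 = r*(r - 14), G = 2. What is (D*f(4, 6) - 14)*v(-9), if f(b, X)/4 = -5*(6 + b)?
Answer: 39565/4 ≈ 9891.3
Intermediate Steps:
v(r) = -¼ + r*(-14 + r)/8 (v(r) = -¼ + (r*(r - 14))/8 = -¼ + (r*(-14 + r))/8 = -¼ + r*(-14 + r)/8)
f(b, X) = -120 - 20*b (f(b, X) = 4*(-5*(6 + b)) = 4*(-30 - 5*b) = -120 - 20*b)
D = -2 (D = (-1 + 0)*2 = -1*2 = -2)
(D*f(4, 6) - 14)*v(-9) = (-2*(-120 - 20*4) - 14)*(-¼ - 7/4*(-9) + (⅛)*(-9)²) = (-2*(-120 - 80) - 14)*(-¼ + 63/4 + (⅛)*81) = (-2*(-200) - 14)*(-¼ + 63/4 + 81/8) = (400 - 14)*(205/8) = 386*(205/8) = 39565/4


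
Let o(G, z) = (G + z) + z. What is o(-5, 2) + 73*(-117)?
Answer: -8542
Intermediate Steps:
o(G, z) = G + 2*z
o(-5, 2) + 73*(-117) = (-5 + 2*2) + 73*(-117) = (-5 + 4) - 8541 = -1 - 8541 = -8542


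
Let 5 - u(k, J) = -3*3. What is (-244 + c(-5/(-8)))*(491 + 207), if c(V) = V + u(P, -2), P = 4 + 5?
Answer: -640415/4 ≈ -1.6010e+5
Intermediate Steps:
P = 9
u(k, J) = 14 (u(k, J) = 5 - (-3)*3 = 5 - 1*(-9) = 5 + 9 = 14)
c(V) = 14 + V (c(V) = V + 14 = 14 + V)
(-244 + c(-5/(-8)))*(491 + 207) = (-244 + (14 - 5/(-8)))*(491 + 207) = (-244 + (14 - 5*(-1/8)))*698 = (-244 + (14 + 5/8))*698 = (-244 + 117/8)*698 = -1835/8*698 = -640415/4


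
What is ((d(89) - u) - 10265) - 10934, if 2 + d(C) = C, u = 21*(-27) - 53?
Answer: -20492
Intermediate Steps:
u = -620 (u = -567 - 53 = -620)
d(C) = -2 + C
((d(89) - u) - 10265) - 10934 = (((-2 + 89) - 1*(-620)) - 10265) - 10934 = ((87 + 620) - 10265) - 10934 = (707 - 10265) - 10934 = -9558 - 10934 = -20492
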